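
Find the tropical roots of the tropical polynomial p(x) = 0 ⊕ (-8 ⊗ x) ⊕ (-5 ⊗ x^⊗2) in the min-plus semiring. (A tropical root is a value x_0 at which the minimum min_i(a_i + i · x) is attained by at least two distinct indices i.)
Roots: {-3, 8}

Each tropical root is a break point of the lower envelope of the lines y = a_i + i · x (there are 3 lines, with slopes 0, 1, ..., 2). Only the lines that attain the minimum somewhere contribute to roots; other lines are dominated. Here the surviving (envelope) indices are i = 2, i = 1, i = 0.
Intersections between consecutive envelope lines give the roots: for adjacent envelope indices i < j the intersection is x = (a_i − a_j) / (j − i). Reading off the sorted break points: {-3, 8}.
Verification: at each break x_0, at least two indices attain the minimum of min_i(a_i + i · x_0).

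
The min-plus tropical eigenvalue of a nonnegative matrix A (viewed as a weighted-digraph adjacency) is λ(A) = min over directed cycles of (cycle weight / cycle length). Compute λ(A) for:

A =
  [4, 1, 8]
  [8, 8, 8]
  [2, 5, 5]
λ(A) = 11/3

Enumerate directed cycles and compute their means (weight / length). Sample:
  cycle 0 → 0: weight = 4, length = 1, mean = 4/1 ≈ 4.000
  cycle 1 → 1: weight = 8, length = 1, mean = 8/1 ≈ 8.000
  cycle 2 → 2: weight = 5, length = 1, mean = 5/1 ≈ 5.000
  cycle 0 → 1 → 0: weight = 9, length = 2, mean = 9/2 ≈ 4.500
  cycle 0 → 2 → 0: weight = 10, length = 2, mean = 10/2 ≈ 5.000
  cycle 1 → 0 → 1: weight = 9, length = 2, mean = 9/2 ≈ 4.500
Minimum mean = 3.667, attained e.g. along the cycle 0 → 1 → 2 → 0 with weight 11 and length 3. So λ(A) = 11/3 = 11/3.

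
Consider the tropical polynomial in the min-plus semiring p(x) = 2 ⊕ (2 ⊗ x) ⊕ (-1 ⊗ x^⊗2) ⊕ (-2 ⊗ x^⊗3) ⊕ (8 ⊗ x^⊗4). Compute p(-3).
p(-3) = -11

A tropical monomial a ⊗ x^⊗i evaluates to a + i · x. Evaluating each term at x = -3:
  Term 0 contributes 2 + 0 · -3 = 2
  Term 1 contributes 2 + 1 · -3 = -1
  Term 2 contributes -1 + 2 · -3 = -7
  Term 3 contributes -2 + 3 · -3 = -11
  Term 4 contributes 8 + 4 · -3 = -4
p(-3) = ⊕ of these = min[2, -1, -7, -11, -4] = -11.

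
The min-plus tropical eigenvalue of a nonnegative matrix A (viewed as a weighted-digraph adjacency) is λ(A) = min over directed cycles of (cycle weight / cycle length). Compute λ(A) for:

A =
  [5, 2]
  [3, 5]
λ(A) = 5/2

Enumerate directed cycles and compute their means (weight / length). Sample:
  cycle 0 → 0: weight = 5, length = 1, mean = 5/1 ≈ 5.000
  cycle 1 → 1: weight = 5, length = 1, mean = 5/1 ≈ 5.000
  cycle 0 → 1 → 0: weight = 5, length = 2, mean = 5/2 ≈ 2.500
  cycle 1 → 0 → 1: weight = 5, length = 2, mean = 5/2 ≈ 2.500
Minimum mean = 2.500, attained e.g. along the cycle 0 → 1 → 0 with weight 5 and length 2. So λ(A) = 5/2 = 5/2.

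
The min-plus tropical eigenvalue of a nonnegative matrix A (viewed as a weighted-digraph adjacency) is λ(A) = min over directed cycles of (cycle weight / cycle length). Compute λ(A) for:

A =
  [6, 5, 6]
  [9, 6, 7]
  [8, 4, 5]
λ(A) = 5

Enumerate directed cycles and compute their means (weight / length). Sample:
  cycle 0 → 0: weight = 6, length = 1, mean = 6/1 ≈ 6.000
  cycle 1 → 1: weight = 6, length = 1, mean = 6/1 ≈ 6.000
  cycle 2 → 2: weight = 5, length = 1, mean = 5/1 ≈ 5.000
  cycle 0 → 1 → 0: weight = 14, length = 2, mean = 14/2 ≈ 7.000
  cycle 0 → 2 → 0: weight = 14, length = 2, mean = 14/2 ≈ 7.000
  cycle 1 → 0 → 1: weight = 14, length = 2, mean = 14/2 ≈ 7.000
Minimum mean = 5.000, attained e.g. along the cycle 2 → 2 with weight 5 and length 1. So λ(A) = 5/1 = 5.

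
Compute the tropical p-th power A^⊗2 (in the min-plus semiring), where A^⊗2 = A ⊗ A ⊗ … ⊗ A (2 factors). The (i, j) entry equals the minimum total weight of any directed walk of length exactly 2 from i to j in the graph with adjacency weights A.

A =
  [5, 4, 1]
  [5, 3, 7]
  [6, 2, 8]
A^⊗2 =
  [7, 3, 6]
  [8, 6, 6]
  [7, 5, 7]

Each entry (A^⊗2)_ij equals the minimum over all length-2 walks i = v_0 → v_1 → … → v_2 = j of Σ_t A[v_t][v_{t+1}]. For example, for (i, j) = (0, 2) we minimise over 3 possible intermediate vertex sequences; the minimum is 6, attained along the walk 0 → 0 → 2.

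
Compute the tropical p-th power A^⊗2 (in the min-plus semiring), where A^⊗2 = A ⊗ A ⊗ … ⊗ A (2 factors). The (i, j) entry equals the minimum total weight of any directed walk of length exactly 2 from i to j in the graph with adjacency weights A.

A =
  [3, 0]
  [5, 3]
A^⊗2 =
  [5, 3]
  [8, 5]

Each entry (A^⊗2)_ij equals the minimum over all length-2 walks i = v_0 → v_1 → … → v_2 = j of Σ_t A[v_t][v_{t+1}]. For example, for (i, j) = (0, 1) we minimise over 2 possible intermediate vertex sequences; the minimum is 3, attained along the walk 0 → 0 → 1.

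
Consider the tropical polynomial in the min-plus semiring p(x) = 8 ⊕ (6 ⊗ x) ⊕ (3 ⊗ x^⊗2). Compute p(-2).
p(-2) = -1

A tropical monomial a ⊗ x^⊗i evaluates to a + i · x. Evaluating each term at x = -2:
  Term 0 contributes 8 + 0 · -2 = 8
  Term 1 contributes 6 + 1 · -2 = 4
  Term 2 contributes 3 + 2 · -2 = -1
p(-2) = ⊕ of these = min[8, 4, -1] = -1.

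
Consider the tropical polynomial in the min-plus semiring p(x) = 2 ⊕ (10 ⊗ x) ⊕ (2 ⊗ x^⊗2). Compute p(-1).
p(-1) = 0

A tropical monomial a ⊗ x^⊗i evaluates to a + i · x. Evaluating each term at x = -1:
  Term 0 contributes 2 + 0 · -1 = 2
  Term 1 contributes 10 + 1 · -1 = 9
  Term 2 contributes 2 + 2 · -1 = 0
p(-1) = ⊕ of these = min[2, 9, 0] = 0.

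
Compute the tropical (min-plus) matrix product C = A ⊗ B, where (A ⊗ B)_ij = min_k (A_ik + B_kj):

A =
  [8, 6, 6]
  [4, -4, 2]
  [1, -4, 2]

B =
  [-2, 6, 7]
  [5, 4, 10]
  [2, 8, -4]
A ⊗ B =
  [6, 10, 2]
  [1, 0, -2]
  [-1, 0, -2]

Apply the min-plus product entry-by-entry:
  C[0][0] = min over k of (A[0][0] + B[0][0] = 8 + -2 = 6, A[0][1] + B[1][0] = 6 + 5 = 11, A[0][2] + B[2][0] = 6 + 2 = 8) = 6 (attained at k = 0)
  C[0][1] = min over k of (A[0][0] + B[0][1] = 8 + 6 = 14, A[0][1] + B[1][1] = 6 + 4 = 10, A[0][2] + B[2][1] = 6 + 8 = 14) = 10 (attained at k = 1)
  C[0][2] = min over k of (A[0][0] + B[0][2] = 8 + 7 = 15, A[0][1] + B[1][2] = 6 + 10 = 16, A[0][2] + B[2][2] = 6 + -4 = 2) = 2 (attained at k = 2)
  C[1][0] = min over k of (A[1][0] + B[0][0] = 4 + -2 = 2, A[1][1] + B[1][0] = -4 + 5 = 1, A[1][2] + B[2][0] = 2 + 2 = 4) = 1 (attained at k = 1)
  C[1][1] = min over k of (A[1][0] + B[0][1] = 4 + 6 = 10, A[1][1] + B[1][1] = -4 + 4 = 0, A[1][2] + B[2][1] = 2 + 8 = 10) = 0 (attained at k = 1)
  C[1][2] = min over k of (A[1][0] + B[0][2] = 4 + 7 = 11, A[1][1] + B[1][2] = -4 + 10 = 6, A[1][2] + B[2][2] = 2 + -4 = -2) = -2 (attained at k = 2)
  C[2][0] = min over k of (A[2][0] + B[0][0] = 1 + -2 = -1, A[2][1] + B[1][0] = -4 + 5 = 1, A[2][2] + B[2][0] = 2 + 2 = 4) = -1 (attained at k = 0)
  C[2][1] = min over k of (A[2][0] + B[0][1] = 1 + 6 = 7, A[2][1] + B[1][1] = -4 + 4 = 0, A[2][2] + B[2][1] = 2 + 8 = 10) = 0 (attained at k = 1)
  C[2][2] = min over k of (A[2][0] + B[0][2] = 1 + 7 = 8, A[2][1] + B[1][2] = -4 + 10 = 6, A[2][2] + B[2][2] = 2 + -4 = -2) = -2 (attained at k = 2)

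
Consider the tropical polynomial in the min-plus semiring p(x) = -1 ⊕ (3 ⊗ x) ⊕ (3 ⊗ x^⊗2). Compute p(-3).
p(-3) = -3

A tropical monomial a ⊗ x^⊗i evaluates to a + i · x. Evaluating each term at x = -3:
  Term 0 contributes -1 + 0 · -3 = -1
  Term 1 contributes 3 + 1 · -3 = 0
  Term 2 contributes 3 + 2 · -3 = -3
p(-3) = ⊕ of these = min[-1, 0, -3] = -3.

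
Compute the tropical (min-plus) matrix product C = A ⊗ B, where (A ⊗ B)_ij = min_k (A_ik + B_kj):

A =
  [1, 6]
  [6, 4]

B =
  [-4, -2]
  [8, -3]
A ⊗ B =
  [-3, -1]
  [2, 1]

Apply the min-plus product entry-by-entry:
  C[0][0] = min over k of (A[0][0] + B[0][0] = 1 + -4 = -3, A[0][1] + B[1][0] = 6 + 8 = 14) = -3 (attained at k = 0)
  C[0][1] = min over k of (A[0][0] + B[0][1] = 1 + -2 = -1, A[0][1] + B[1][1] = 6 + -3 = 3) = -1 (attained at k = 0)
  C[1][0] = min over k of (A[1][0] + B[0][0] = 6 + -4 = 2, A[1][1] + B[1][0] = 4 + 8 = 12) = 2 (attained at k = 0)
  C[1][1] = min over k of (A[1][0] + B[0][1] = 6 + -2 = 4, A[1][1] + B[1][1] = 4 + -3 = 1) = 1 (attained at k = 1)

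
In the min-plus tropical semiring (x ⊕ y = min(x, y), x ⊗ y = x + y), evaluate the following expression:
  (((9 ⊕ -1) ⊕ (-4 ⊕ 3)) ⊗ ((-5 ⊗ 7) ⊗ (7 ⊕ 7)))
(((9 ⊕ -1) ⊕ (-4 ⊕ 3)) ⊗ ((-5 ⊗ 7) ⊗ (7 ⊕ 7))) = 5

Expand innermost to outermost. Recall ⊕ takes the minimum of its arguments and ⊗ takes their sum. Working out the expression (((9 ⊕ -1) ⊕ (-4 ⊕ 3)) ⊗ ((-5 ⊗ 7) ⊗ (7 ⊕ 7))) gives 5.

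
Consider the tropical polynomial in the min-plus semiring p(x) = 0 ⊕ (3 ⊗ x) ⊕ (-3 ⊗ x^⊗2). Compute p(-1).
p(-1) = -5

A tropical monomial a ⊗ x^⊗i evaluates to a + i · x. Evaluating each term at x = -1:
  Term 0 contributes 0 + 0 · -1 = 0
  Term 1 contributes 3 + 1 · -1 = 2
  Term 2 contributes -3 + 2 · -1 = -5
p(-1) = ⊕ of these = min[0, 2, -5] = -5.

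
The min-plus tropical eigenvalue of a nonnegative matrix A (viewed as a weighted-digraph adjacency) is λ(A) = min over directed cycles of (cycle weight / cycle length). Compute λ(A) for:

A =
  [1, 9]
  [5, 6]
λ(A) = 1

Enumerate directed cycles and compute their means (weight / length). Sample:
  cycle 0 → 0: weight = 1, length = 1, mean = 1/1 ≈ 1.000
  cycle 1 → 1: weight = 6, length = 1, mean = 6/1 ≈ 6.000
  cycle 0 → 1 → 0: weight = 14, length = 2, mean = 14/2 ≈ 7.000
  cycle 1 → 0 → 1: weight = 14, length = 2, mean = 14/2 ≈ 7.000
Minimum mean = 1.000, attained e.g. along the cycle 0 → 0 with weight 1 and length 1. So λ(A) = 1/1 = 1.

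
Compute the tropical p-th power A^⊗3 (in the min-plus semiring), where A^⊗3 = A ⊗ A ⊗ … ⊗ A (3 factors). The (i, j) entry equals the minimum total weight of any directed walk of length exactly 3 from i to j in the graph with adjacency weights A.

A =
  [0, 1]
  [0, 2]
A^⊗3 =
  [0, 1]
  [0, 1]

Each entry (A^⊗3)_ij equals the minimum over all length-3 walks i = v_0 → v_1 → … → v_3 = j of Σ_t A[v_t][v_{t+1}]. For example, for (i, j) = (0, 1) we minimise over 4 possible intermediate vertex sequences; the minimum is 1, attained along the walk 0 → 0 → 0 → 1.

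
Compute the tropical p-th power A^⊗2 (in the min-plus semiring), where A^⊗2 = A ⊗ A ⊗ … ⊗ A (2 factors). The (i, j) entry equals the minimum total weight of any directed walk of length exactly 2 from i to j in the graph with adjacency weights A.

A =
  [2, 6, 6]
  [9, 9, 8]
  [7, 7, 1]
A^⊗2 =
  [4, 8, 7]
  [11, 15, 9]
  [8, 8, 2]

Each entry (A^⊗2)_ij equals the minimum over all length-2 walks i = v_0 → v_1 → … → v_2 = j of Σ_t A[v_t][v_{t+1}]. For example, for (i, j) = (0, 2) we minimise over 3 possible intermediate vertex sequences; the minimum is 7, attained along the walk 0 → 2 → 2.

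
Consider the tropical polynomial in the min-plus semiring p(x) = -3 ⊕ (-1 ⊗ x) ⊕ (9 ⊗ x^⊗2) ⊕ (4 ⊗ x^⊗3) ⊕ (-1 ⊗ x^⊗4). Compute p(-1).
p(-1) = -5

A tropical monomial a ⊗ x^⊗i evaluates to a + i · x. Evaluating each term at x = -1:
  Term 0 contributes -3 + 0 · -1 = -3
  Term 1 contributes -1 + 1 · -1 = -2
  Term 2 contributes 9 + 2 · -1 = 7
  Term 3 contributes 4 + 3 · -1 = 1
  Term 4 contributes -1 + 4 · -1 = -5
p(-1) = ⊕ of these = min[-3, -2, 7, 1, -5] = -5.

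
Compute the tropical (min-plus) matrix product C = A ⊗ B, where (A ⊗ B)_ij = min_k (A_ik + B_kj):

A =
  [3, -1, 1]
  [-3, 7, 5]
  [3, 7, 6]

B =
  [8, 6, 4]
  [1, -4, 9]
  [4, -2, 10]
A ⊗ B =
  [0, -5, 7]
  [5, 3, 1]
  [8, 3, 7]

Apply the min-plus product entry-by-entry:
  C[0][0] = min over k of (A[0][0] + B[0][0] = 3 + 8 = 11, A[0][1] + B[1][0] = -1 + 1 = 0, A[0][2] + B[2][0] = 1 + 4 = 5) = 0 (attained at k = 1)
  C[0][1] = min over k of (A[0][0] + B[0][1] = 3 + 6 = 9, A[0][1] + B[1][1] = -1 + -4 = -5, A[0][2] + B[2][1] = 1 + -2 = -1) = -5 (attained at k = 1)
  C[0][2] = min over k of (A[0][0] + B[0][2] = 3 + 4 = 7, A[0][1] + B[1][2] = -1 + 9 = 8, A[0][2] + B[2][2] = 1 + 10 = 11) = 7 (attained at k = 0)
  C[1][0] = min over k of (A[1][0] + B[0][0] = -3 + 8 = 5, A[1][1] + B[1][0] = 7 + 1 = 8, A[1][2] + B[2][0] = 5 + 4 = 9) = 5 (attained at k = 0)
  C[1][1] = min over k of (A[1][0] + B[0][1] = -3 + 6 = 3, A[1][1] + B[1][1] = 7 + -4 = 3, A[1][2] + B[2][1] = 5 + -2 = 3) = 3 (attained at k = 0)
  C[1][2] = min over k of (A[1][0] + B[0][2] = -3 + 4 = 1, A[1][1] + B[1][2] = 7 + 9 = 16, A[1][2] + B[2][2] = 5 + 10 = 15) = 1 (attained at k = 0)
  C[2][0] = min over k of (A[2][0] + B[0][0] = 3 + 8 = 11, A[2][1] + B[1][0] = 7 + 1 = 8, A[2][2] + B[2][0] = 6 + 4 = 10) = 8 (attained at k = 1)
  C[2][1] = min over k of (A[2][0] + B[0][1] = 3 + 6 = 9, A[2][1] + B[1][1] = 7 + -4 = 3, A[2][2] + B[2][1] = 6 + -2 = 4) = 3 (attained at k = 1)
  C[2][2] = min over k of (A[2][0] + B[0][2] = 3 + 4 = 7, A[2][1] + B[1][2] = 7 + 9 = 16, A[2][2] + B[2][2] = 6 + 10 = 16) = 7 (attained at k = 0)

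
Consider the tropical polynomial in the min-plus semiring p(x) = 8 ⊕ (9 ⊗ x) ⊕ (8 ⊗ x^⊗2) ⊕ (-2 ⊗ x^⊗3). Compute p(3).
p(3) = 7

A tropical monomial a ⊗ x^⊗i evaluates to a + i · x. Evaluating each term at x = 3:
  Term 0 contributes 8 + 0 · 3 = 8
  Term 1 contributes 9 + 1 · 3 = 12
  Term 2 contributes 8 + 2 · 3 = 14
  Term 3 contributes -2 + 3 · 3 = 7
p(3) = ⊕ of these = min[8, 12, 14, 7] = 7.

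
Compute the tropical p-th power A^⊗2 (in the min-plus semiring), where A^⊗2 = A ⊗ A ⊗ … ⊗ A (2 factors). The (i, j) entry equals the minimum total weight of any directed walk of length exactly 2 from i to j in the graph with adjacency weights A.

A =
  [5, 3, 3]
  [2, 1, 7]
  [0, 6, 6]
A^⊗2 =
  [3, 4, 8]
  [3, 2, 5]
  [5, 3, 3]

Each entry (A^⊗2)_ij equals the minimum over all length-2 walks i = v_0 → v_1 → … → v_2 = j of Σ_t A[v_t][v_{t+1}]. For example, for (i, j) = (0, 2) we minimise over 3 possible intermediate vertex sequences; the minimum is 8, attained along the walk 0 → 0 → 2.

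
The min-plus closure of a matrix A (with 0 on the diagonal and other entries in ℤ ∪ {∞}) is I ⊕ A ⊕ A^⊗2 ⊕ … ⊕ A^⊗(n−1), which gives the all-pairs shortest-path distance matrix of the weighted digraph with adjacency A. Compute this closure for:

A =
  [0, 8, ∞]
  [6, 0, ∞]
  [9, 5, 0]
Closure =
  [0, 8, ∞]
  [6, 0, ∞]
  [9, 5, 0]

This is the Floyd-Warshall all-pairs shortest-path computation. For each intermediate vertex k = 0, 1, …, 2, update dist[i][j] ← min(dist[i][j], dist[i][k] + dist[k][j]). The final matrix gives, for each (i, j), the minimum total weight of any directed path from i to j (possibly empty when i = j).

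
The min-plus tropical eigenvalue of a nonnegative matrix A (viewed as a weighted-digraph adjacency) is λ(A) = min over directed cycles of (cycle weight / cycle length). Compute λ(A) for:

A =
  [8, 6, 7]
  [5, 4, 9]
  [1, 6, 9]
λ(A) = 4

Enumerate directed cycles and compute their means (weight / length). Sample:
  cycle 0 → 0: weight = 8, length = 1, mean = 8/1 ≈ 8.000
  cycle 1 → 1: weight = 4, length = 1, mean = 4/1 ≈ 4.000
  cycle 2 → 2: weight = 9, length = 1, mean = 9/1 ≈ 9.000
  cycle 0 → 1 → 0: weight = 11, length = 2, mean = 11/2 ≈ 5.500
  cycle 0 → 2 → 0: weight = 8, length = 2, mean = 8/2 ≈ 4.000
  cycle 1 → 0 → 1: weight = 11, length = 2, mean = 11/2 ≈ 5.500
Minimum mean = 4.000, attained e.g. along the cycle 1 → 1 with weight 4 and length 1. So λ(A) = 4/1 = 4.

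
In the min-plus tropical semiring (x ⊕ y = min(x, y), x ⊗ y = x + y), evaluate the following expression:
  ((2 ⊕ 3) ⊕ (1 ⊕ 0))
((2 ⊕ 3) ⊕ (1 ⊕ 0)) = 0

Expand innermost to outermost. Recall ⊕ takes the minimum of its arguments and ⊗ takes their sum. Working out the expression ((2 ⊕ 3) ⊕ (1 ⊕ 0)) gives 0.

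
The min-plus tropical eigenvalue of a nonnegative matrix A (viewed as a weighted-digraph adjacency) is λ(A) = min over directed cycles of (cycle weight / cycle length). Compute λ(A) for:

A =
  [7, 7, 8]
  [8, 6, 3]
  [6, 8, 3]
λ(A) = 3

Enumerate directed cycles and compute their means (weight / length). Sample:
  cycle 0 → 0: weight = 7, length = 1, mean = 7/1 ≈ 7.000
  cycle 1 → 1: weight = 6, length = 1, mean = 6/1 ≈ 6.000
  cycle 2 → 2: weight = 3, length = 1, mean = 3/1 ≈ 3.000
  cycle 0 → 1 → 0: weight = 15, length = 2, mean = 15/2 ≈ 7.500
  cycle 0 → 2 → 0: weight = 14, length = 2, mean = 14/2 ≈ 7.000
  cycle 1 → 0 → 1: weight = 15, length = 2, mean = 15/2 ≈ 7.500
Minimum mean = 3.000, attained e.g. along the cycle 2 → 2 with weight 3 and length 1. So λ(A) = 3/1 = 3.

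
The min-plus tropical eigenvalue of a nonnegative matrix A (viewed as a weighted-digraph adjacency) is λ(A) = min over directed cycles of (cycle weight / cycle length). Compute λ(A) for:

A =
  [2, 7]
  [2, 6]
λ(A) = 2

Enumerate directed cycles and compute their means (weight / length). Sample:
  cycle 0 → 0: weight = 2, length = 1, mean = 2/1 ≈ 2.000
  cycle 1 → 1: weight = 6, length = 1, mean = 6/1 ≈ 6.000
  cycle 0 → 1 → 0: weight = 9, length = 2, mean = 9/2 ≈ 4.500
  cycle 1 → 0 → 1: weight = 9, length = 2, mean = 9/2 ≈ 4.500
Minimum mean = 2.000, attained e.g. along the cycle 0 → 0 with weight 2 and length 1. So λ(A) = 2/1 = 2.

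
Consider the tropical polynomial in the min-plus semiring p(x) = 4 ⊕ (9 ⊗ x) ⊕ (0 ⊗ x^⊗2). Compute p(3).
p(3) = 4

A tropical monomial a ⊗ x^⊗i evaluates to a + i · x. Evaluating each term at x = 3:
  Term 0 contributes 4 + 0 · 3 = 4
  Term 1 contributes 9 + 1 · 3 = 12
  Term 2 contributes 0 + 2 · 3 = 6
p(3) = ⊕ of these = min[4, 12, 6] = 4.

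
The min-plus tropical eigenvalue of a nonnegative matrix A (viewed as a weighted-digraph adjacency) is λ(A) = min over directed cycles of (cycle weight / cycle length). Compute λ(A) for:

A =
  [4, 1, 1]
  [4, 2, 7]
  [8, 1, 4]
λ(A) = 2

Enumerate directed cycles and compute their means (weight / length). Sample:
  cycle 0 → 0: weight = 4, length = 1, mean = 4/1 ≈ 4.000
  cycle 1 → 1: weight = 2, length = 1, mean = 2/1 ≈ 2.000
  cycle 2 → 2: weight = 4, length = 1, mean = 4/1 ≈ 4.000
  cycle 0 → 1 → 0: weight = 5, length = 2, mean = 5/2 ≈ 2.500
  cycle 0 → 2 → 0: weight = 9, length = 2, mean = 9/2 ≈ 4.500
  cycle 1 → 0 → 1: weight = 5, length = 2, mean = 5/2 ≈ 2.500
Minimum mean = 2.000, attained e.g. along the cycle 1 → 1 with weight 2 and length 1. So λ(A) = 2/1 = 2.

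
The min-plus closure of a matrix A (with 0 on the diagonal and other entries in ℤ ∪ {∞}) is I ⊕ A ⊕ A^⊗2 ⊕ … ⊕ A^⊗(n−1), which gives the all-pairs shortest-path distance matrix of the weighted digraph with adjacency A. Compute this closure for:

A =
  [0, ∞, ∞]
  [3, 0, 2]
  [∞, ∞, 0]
Closure =
  [0, ∞, ∞]
  [3, 0, 2]
  [∞, ∞, 0]

This is the Floyd-Warshall all-pairs shortest-path computation. For each intermediate vertex k = 0, 1, …, 2, update dist[i][j] ← min(dist[i][j], dist[i][k] + dist[k][j]). The final matrix gives, for each (i, j), the minimum total weight of any directed path from i to j (possibly empty when i = j).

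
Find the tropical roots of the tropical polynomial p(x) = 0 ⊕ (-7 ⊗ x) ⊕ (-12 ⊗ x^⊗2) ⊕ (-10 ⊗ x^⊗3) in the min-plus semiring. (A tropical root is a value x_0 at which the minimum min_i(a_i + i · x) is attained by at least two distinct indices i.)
Roots: {-2, 5, 7}

Each tropical root is a break point of the lower envelope of the lines y = a_i + i · x (there are 4 lines, with slopes 0, 1, ..., 3). Only the lines that attain the minimum somewhere contribute to roots; other lines are dominated. Here the surviving (envelope) indices are i = 3, i = 2, i = 1, i = 0.
Intersections between consecutive envelope lines give the roots: for adjacent envelope indices i < j the intersection is x = (a_i − a_j) / (j − i). Reading off the sorted break points: {-2, 5, 7}.
Verification: at each break x_0, at least two indices attain the minimum of min_i(a_i + i · x_0).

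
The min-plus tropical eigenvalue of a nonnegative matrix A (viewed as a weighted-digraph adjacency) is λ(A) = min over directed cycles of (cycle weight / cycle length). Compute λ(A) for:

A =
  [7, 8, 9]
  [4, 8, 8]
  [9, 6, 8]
λ(A) = 6

Enumerate directed cycles and compute their means (weight / length). Sample:
  cycle 0 → 0: weight = 7, length = 1, mean = 7/1 ≈ 7.000
  cycle 1 → 1: weight = 8, length = 1, mean = 8/1 ≈ 8.000
  cycle 2 → 2: weight = 8, length = 1, mean = 8/1 ≈ 8.000
  cycle 0 → 1 → 0: weight = 12, length = 2, mean = 12/2 ≈ 6.000
  cycle 0 → 2 → 0: weight = 18, length = 2, mean = 18/2 ≈ 9.000
  cycle 1 → 0 → 1: weight = 12, length = 2, mean = 12/2 ≈ 6.000
Minimum mean = 6.000, attained e.g. along the cycle 0 → 1 → 0 with weight 12 and length 2. So λ(A) = 12/2 = 6.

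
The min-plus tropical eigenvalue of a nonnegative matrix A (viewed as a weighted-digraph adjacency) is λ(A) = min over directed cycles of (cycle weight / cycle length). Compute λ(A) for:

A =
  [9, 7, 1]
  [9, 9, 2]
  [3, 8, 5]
λ(A) = 2

Enumerate directed cycles and compute their means (weight / length). Sample:
  cycle 0 → 0: weight = 9, length = 1, mean = 9/1 ≈ 9.000
  cycle 1 → 1: weight = 9, length = 1, mean = 9/1 ≈ 9.000
  cycle 2 → 2: weight = 5, length = 1, mean = 5/1 ≈ 5.000
  cycle 0 → 1 → 0: weight = 16, length = 2, mean = 16/2 ≈ 8.000
  cycle 0 → 2 → 0: weight = 4, length = 2, mean = 4/2 ≈ 2.000
  cycle 1 → 0 → 1: weight = 16, length = 2, mean = 16/2 ≈ 8.000
Minimum mean = 2.000, attained e.g. along the cycle 0 → 2 → 0 with weight 4 and length 2. So λ(A) = 4/2 = 2.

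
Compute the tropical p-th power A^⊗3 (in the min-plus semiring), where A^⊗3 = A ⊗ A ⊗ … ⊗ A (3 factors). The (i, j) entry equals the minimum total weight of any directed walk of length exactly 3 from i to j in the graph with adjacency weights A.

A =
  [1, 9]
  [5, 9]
A^⊗3 =
  [3, 11]
  [7, 15]

Each entry (A^⊗3)_ij equals the minimum over all length-3 walks i = v_0 → v_1 → … → v_3 = j of Σ_t A[v_t][v_{t+1}]. For example, for (i, j) = (0, 1) we minimise over 4 possible intermediate vertex sequences; the minimum is 11, attained along the walk 0 → 0 → 0 → 1.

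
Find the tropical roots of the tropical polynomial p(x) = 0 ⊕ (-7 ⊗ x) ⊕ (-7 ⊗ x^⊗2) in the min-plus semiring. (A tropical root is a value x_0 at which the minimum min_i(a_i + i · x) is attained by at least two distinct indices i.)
Roots: {0, 7}

Each tropical root is a break point of the lower envelope of the lines y = a_i + i · x (there are 3 lines, with slopes 0, 1, ..., 2). Only the lines that attain the minimum somewhere contribute to roots; other lines are dominated. Here the surviving (envelope) indices are i = 2, i = 1, i = 0.
Intersections between consecutive envelope lines give the roots: for adjacent envelope indices i < j the intersection is x = (a_i − a_j) / (j − i). Reading off the sorted break points: {0, 7}.
Verification: at each break x_0, at least two indices attain the minimum of min_i(a_i + i · x_0).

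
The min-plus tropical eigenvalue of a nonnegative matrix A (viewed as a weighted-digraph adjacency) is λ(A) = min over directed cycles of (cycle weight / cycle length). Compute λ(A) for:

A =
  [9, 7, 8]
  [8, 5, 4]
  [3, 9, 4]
λ(A) = 4

Enumerate directed cycles and compute their means (weight / length). Sample:
  cycle 0 → 0: weight = 9, length = 1, mean = 9/1 ≈ 9.000
  cycle 1 → 1: weight = 5, length = 1, mean = 5/1 ≈ 5.000
  cycle 2 → 2: weight = 4, length = 1, mean = 4/1 ≈ 4.000
  cycle 0 → 1 → 0: weight = 15, length = 2, mean = 15/2 ≈ 7.500
  cycle 0 → 2 → 0: weight = 11, length = 2, mean = 11/2 ≈ 5.500
  cycle 1 → 0 → 1: weight = 15, length = 2, mean = 15/2 ≈ 7.500
Minimum mean = 4.000, attained e.g. along the cycle 2 → 2 with weight 4 and length 1. So λ(A) = 4/1 = 4.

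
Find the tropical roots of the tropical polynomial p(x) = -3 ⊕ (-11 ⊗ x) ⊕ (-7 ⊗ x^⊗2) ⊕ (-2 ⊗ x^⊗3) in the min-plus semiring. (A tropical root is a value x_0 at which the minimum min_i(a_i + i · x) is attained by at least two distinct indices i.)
Roots: {-5, -4, 8}

Each tropical root is a break point of the lower envelope of the lines y = a_i + i · x (there are 4 lines, with slopes 0, 1, ..., 3). Only the lines that attain the minimum somewhere contribute to roots; other lines are dominated. Here the surviving (envelope) indices are i = 3, i = 2, i = 1, i = 0.
Intersections between consecutive envelope lines give the roots: for adjacent envelope indices i < j the intersection is x = (a_i − a_j) / (j − i). Reading off the sorted break points: {-5, -4, 8}.
Verification: at each break x_0, at least two indices attain the minimum of min_i(a_i + i · x_0).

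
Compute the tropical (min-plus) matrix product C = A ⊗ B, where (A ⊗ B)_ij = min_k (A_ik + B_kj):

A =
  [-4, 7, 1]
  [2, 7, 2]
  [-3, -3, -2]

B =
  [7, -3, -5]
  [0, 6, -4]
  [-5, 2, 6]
A ⊗ B =
  [-4, -7, -9]
  [-3, -1, -3]
  [-7, -6, -8]

Apply the min-plus product entry-by-entry:
  C[0][0] = min over k of (A[0][0] + B[0][0] = -4 + 7 = 3, A[0][1] + B[1][0] = 7 + 0 = 7, A[0][2] + B[2][0] = 1 + -5 = -4) = -4 (attained at k = 2)
  C[0][1] = min over k of (A[0][0] + B[0][1] = -4 + -3 = -7, A[0][1] + B[1][1] = 7 + 6 = 13, A[0][2] + B[2][1] = 1 + 2 = 3) = -7 (attained at k = 0)
  C[0][2] = min over k of (A[0][0] + B[0][2] = -4 + -5 = -9, A[0][1] + B[1][2] = 7 + -4 = 3, A[0][2] + B[2][2] = 1 + 6 = 7) = -9 (attained at k = 0)
  C[1][0] = min over k of (A[1][0] + B[0][0] = 2 + 7 = 9, A[1][1] + B[1][0] = 7 + 0 = 7, A[1][2] + B[2][0] = 2 + -5 = -3) = -3 (attained at k = 2)
  C[1][1] = min over k of (A[1][0] + B[0][1] = 2 + -3 = -1, A[1][1] + B[1][1] = 7 + 6 = 13, A[1][2] + B[2][1] = 2 + 2 = 4) = -1 (attained at k = 0)
  C[1][2] = min over k of (A[1][0] + B[0][2] = 2 + -5 = -3, A[1][1] + B[1][2] = 7 + -4 = 3, A[1][2] + B[2][2] = 2 + 6 = 8) = -3 (attained at k = 0)
  C[2][0] = min over k of (A[2][0] + B[0][0] = -3 + 7 = 4, A[2][1] + B[1][0] = -3 + 0 = -3, A[2][2] + B[2][0] = -2 + -5 = -7) = -7 (attained at k = 2)
  C[2][1] = min over k of (A[2][0] + B[0][1] = -3 + -3 = -6, A[2][1] + B[1][1] = -3 + 6 = 3, A[2][2] + B[2][1] = -2 + 2 = 0) = -6 (attained at k = 0)
  C[2][2] = min over k of (A[2][0] + B[0][2] = -3 + -5 = -8, A[2][1] + B[1][2] = -3 + -4 = -7, A[2][2] + B[2][2] = -2 + 6 = 4) = -8 (attained at k = 0)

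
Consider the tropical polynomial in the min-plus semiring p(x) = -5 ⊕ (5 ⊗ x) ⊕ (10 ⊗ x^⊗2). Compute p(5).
p(5) = -5

A tropical monomial a ⊗ x^⊗i evaluates to a + i · x. Evaluating each term at x = 5:
  Term 0 contributes -5 + 0 · 5 = -5
  Term 1 contributes 5 + 1 · 5 = 10
  Term 2 contributes 10 + 2 · 5 = 20
p(5) = ⊕ of these = min[-5, 10, 20] = -5.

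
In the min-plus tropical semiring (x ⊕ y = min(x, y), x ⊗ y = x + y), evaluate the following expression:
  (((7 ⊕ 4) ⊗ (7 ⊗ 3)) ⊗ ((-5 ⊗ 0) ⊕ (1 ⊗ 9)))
(((7 ⊕ 4) ⊗ (7 ⊗ 3)) ⊗ ((-5 ⊗ 0) ⊕ (1 ⊗ 9))) = 9

Expand innermost to outermost. Recall ⊕ takes the minimum of its arguments and ⊗ takes their sum. Working out the expression (((7 ⊕ 4) ⊗ (7 ⊗ 3)) ⊗ ((-5 ⊗ 0) ⊕ (1 ⊗ 9))) gives 9.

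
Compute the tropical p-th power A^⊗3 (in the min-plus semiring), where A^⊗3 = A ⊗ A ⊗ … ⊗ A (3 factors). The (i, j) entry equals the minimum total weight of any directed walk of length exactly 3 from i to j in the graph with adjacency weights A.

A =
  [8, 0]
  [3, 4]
A^⊗3 =
  [7, 3]
  [6, 7]

Each entry (A^⊗3)_ij equals the minimum over all length-3 walks i = v_0 → v_1 → … → v_3 = j of Σ_t A[v_t][v_{t+1}]. For example, for (i, j) = (0, 1) we minimise over 4 possible intermediate vertex sequences; the minimum is 3, attained along the walk 0 → 1 → 0 → 1.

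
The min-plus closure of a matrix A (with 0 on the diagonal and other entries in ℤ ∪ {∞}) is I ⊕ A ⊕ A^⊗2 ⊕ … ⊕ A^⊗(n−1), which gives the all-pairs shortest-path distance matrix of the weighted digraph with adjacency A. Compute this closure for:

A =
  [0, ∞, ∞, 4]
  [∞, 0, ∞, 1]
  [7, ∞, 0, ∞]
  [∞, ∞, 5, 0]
Closure =
  [0, ∞, 9, 4]
  [13, 0, 6, 1]
  [7, ∞, 0, 11]
  [12, ∞, 5, 0]

This is the Floyd-Warshall all-pairs shortest-path computation. For each intermediate vertex k = 0, 1, …, 3, update dist[i][j] ← min(dist[i][j], dist[i][k] + dist[k][j]). The final matrix gives, for each (i, j), the minimum total weight of any directed path from i to j (possibly empty when i = j).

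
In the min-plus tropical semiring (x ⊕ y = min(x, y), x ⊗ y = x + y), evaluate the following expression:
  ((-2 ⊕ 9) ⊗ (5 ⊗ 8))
((-2 ⊕ 9) ⊗ (5 ⊗ 8)) = 11

Expand innermost to outermost. Recall ⊕ takes the minimum of its arguments and ⊗ takes their sum. Working out the expression ((-2 ⊕ 9) ⊗ (5 ⊗ 8)) gives 11.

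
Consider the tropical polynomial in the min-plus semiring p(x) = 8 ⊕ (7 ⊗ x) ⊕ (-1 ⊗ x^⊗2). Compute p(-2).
p(-2) = -5

A tropical monomial a ⊗ x^⊗i evaluates to a + i · x. Evaluating each term at x = -2:
  Term 0 contributes 8 + 0 · -2 = 8
  Term 1 contributes 7 + 1 · -2 = 5
  Term 2 contributes -1 + 2 · -2 = -5
p(-2) = ⊕ of these = min[8, 5, -5] = -5.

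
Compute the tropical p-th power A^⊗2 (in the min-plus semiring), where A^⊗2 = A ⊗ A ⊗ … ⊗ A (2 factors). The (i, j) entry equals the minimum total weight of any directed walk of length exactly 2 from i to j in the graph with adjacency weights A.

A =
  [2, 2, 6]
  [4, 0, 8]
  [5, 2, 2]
A^⊗2 =
  [4, 2, 8]
  [4, 0, 8]
  [6, 2, 4]

Each entry (A^⊗2)_ij equals the minimum over all length-2 walks i = v_0 → v_1 → … → v_2 = j of Σ_t A[v_t][v_{t+1}]. For example, for (i, j) = (0, 2) we minimise over 3 possible intermediate vertex sequences; the minimum is 8, attained along the walk 0 → 0 → 2.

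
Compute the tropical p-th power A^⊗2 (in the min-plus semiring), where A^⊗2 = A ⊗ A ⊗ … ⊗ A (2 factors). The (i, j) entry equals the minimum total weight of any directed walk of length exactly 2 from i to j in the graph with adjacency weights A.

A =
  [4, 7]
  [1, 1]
A^⊗2 =
  [8, 8]
  [2, 2]

Each entry (A^⊗2)_ij equals the minimum over all length-2 walks i = v_0 → v_1 → … → v_2 = j of Σ_t A[v_t][v_{t+1}]. For example, for (i, j) = (0, 1) we minimise over 2 possible intermediate vertex sequences; the minimum is 8, attained along the walk 0 → 1 → 1.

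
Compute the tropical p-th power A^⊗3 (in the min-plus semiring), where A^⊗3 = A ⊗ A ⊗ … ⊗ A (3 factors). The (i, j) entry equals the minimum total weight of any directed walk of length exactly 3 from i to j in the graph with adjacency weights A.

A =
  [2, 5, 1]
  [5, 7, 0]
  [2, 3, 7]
A^⊗3 =
  [5, 6, 4]
  [4, 7, 3]
  [5, 6, 5]

Each entry (A^⊗3)_ij equals the minimum over all length-3 walks i = v_0 → v_1 → … → v_3 = j of Σ_t A[v_t][v_{t+1}]. For example, for (i, j) = (0, 2) we minimise over 9 possible intermediate vertex sequences; the minimum is 4, attained along the walk 0 → 2 → 0 → 2.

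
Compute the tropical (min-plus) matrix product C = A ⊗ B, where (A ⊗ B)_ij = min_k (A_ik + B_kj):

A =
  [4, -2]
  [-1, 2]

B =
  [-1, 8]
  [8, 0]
A ⊗ B =
  [3, -2]
  [-2, 2]

Apply the min-plus product entry-by-entry:
  C[0][0] = min over k of (A[0][0] + B[0][0] = 4 + -1 = 3, A[0][1] + B[1][0] = -2 + 8 = 6) = 3 (attained at k = 0)
  C[0][1] = min over k of (A[0][0] + B[0][1] = 4 + 8 = 12, A[0][1] + B[1][1] = -2 + 0 = -2) = -2 (attained at k = 1)
  C[1][0] = min over k of (A[1][0] + B[0][0] = -1 + -1 = -2, A[1][1] + B[1][0] = 2 + 8 = 10) = -2 (attained at k = 0)
  C[1][1] = min over k of (A[1][0] + B[0][1] = -1 + 8 = 7, A[1][1] + B[1][1] = 2 + 0 = 2) = 2 (attained at k = 1)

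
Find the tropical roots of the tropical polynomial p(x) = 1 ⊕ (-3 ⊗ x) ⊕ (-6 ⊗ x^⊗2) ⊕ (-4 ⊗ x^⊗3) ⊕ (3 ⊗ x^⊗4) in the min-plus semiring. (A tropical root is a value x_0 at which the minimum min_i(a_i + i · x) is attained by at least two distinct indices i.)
Roots: {-7, -2, 3, 4}

Each tropical root is a break point of the lower envelope of the lines y = a_i + i · x (there are 5 lines, with slopes 0, 1, ..., 4). Only the lines that attain the minimum somewhere contribute to roots; other lines are dominated. Here the surviving (envelope) indices are i = 4, i = 3, i = 2, i = 1, i = 0.
Intersections between consecutive envelope lines give the roots: for adjacent envelope indices i < j the intersection is x = (a_i − a_j) / (j − i). Reading off the sorted break points: {-7, -2, 3, 4}.
Verification: at each break x_0, at least two indices attain the minimum of min_i(a_i + i · x_0).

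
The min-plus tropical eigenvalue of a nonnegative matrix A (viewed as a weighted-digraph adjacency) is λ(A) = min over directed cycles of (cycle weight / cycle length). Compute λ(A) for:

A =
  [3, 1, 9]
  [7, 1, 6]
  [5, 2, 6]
λ(A) = 1

Enumerate directed cycles and compute their means (weight / length). Sample:
  cycle 0 → 0: weight = 3, length = 1, mean = 3/1 ≈ 3.000
  cycle 1 → 1: weight = 1, length = 1, mean = 1/1 ≈ 1.000
  cycle 2 → 2: weight = 6, length = 1, mean = 6/1 ≈ 6.000
  cycle 0 → 1 → 0: weight = 8, length = 2, mean = 8/2 ≈ 4.000
  cycle 0 → 2 → 0: weight = 14, length = 2, mean = 14/2 ≈ 7.000
  cycle 1 → 0 → 1: weight = 8, length = 2, mean = 8/2 ≈ 4.000
Minimum mean = 1.000, attained e.g. along the cycle 1 → 1 with weight 1 and length 1. So λ(A) = 1/1 = 1.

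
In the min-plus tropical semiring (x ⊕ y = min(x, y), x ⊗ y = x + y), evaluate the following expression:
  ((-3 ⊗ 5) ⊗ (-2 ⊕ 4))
((-3 ⊗ 5) ⊗ (-2 ⊕ 4)) = 0

Expand innermost to outermost. Recall ⊕ takes the minimum of its arguments and ⊗ takes their sum. Working out the expression ((-3 ⊗ 5) ⊗ (-2 ⊕ 4)) gives 0.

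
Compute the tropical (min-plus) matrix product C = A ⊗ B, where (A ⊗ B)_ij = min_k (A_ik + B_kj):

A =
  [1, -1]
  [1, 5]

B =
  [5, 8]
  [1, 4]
A ⊗ B =
  [0, 3]
  [6, 9]

Apply the min-plus product entry-by-entry:
  C[0][0] = min over k of (A[0][0] + B[0][0] = 1 + 5 = 6, A[0][1] + B[1][0] = -1 + 1 = 0) = 0 (attained at k = 1)
  C[0][1] = min over k of (A[0][0] + B[0][1] = 1 + 8 = 9, A[0][1] + B[1][1] = -1 + 4 = 3) = 3 (attained at k = 1)
  C[1][0] = min over k of (A[1][0] + B[0][0] = 1 + 5 = 6, A[1][1] + B[1][0] = 5 + 1 = 6) = 6 (attained at k = 0)
  C[1][1] = min over k of (A[1][0] + B[0][1] = 1 + 8 = 9, A[1][1] + B[1][1] = 5 + 4 = 9) = 9 (attained at k = 0)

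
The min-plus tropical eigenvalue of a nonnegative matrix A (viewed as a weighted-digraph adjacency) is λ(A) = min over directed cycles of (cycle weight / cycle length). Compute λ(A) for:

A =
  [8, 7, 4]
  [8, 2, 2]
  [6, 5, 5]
λ(A) = 2

Enumerate directed cycles and compute their means (weight / length). Sample:
  cycle 0 → 0: weight = 8, length = 1, mean = 8/1 ≈ 8.000
  cycle 1 → 1: weight = 2, length = 1, mean = 2/1 ≈ 2.000
  cycle 2 → 2: weight = 5, length = 1, mean = 5/1 ≈ 5.000
  cycle 0 → 1 → 0: weight = 15, length = 2, mean = 15/2 ≈ 7.500
  cycle 0 → 2 → 0: weight = 10, length = 2, mean = 10/2 ≈ 5.000
  cycle 1 → 0 → 1: weight = 15, length = 2, mean = 15/2 ≈ 7.500
Minimum mean = 2.000, attained e.g. along the cycle 1 → 1 with weight 2 and length 1. So λ(A) = 2/1 = 2.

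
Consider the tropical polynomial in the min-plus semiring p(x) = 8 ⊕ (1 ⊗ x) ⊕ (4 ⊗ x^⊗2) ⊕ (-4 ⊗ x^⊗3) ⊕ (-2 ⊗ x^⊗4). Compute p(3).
p(3) = 4

A tropical monomial a ⊗ x^⊗i evaluates to a + i · x. Evaluating each term at x = 3:
  Term 0 contributes 8 + 0 · 3 = 8
  Term 1 contributes 1 + 1 · 3 = 4
  Term 2 contributes 4 + 2 · 3 = 10
  Term 3 contributes -4 + 3 · 3 = 5
  Term 4 contributes -2 + 4 · 3 = 10
p(3) = ⊕ of these = min[8, 4, 10, 5, 10] = 4.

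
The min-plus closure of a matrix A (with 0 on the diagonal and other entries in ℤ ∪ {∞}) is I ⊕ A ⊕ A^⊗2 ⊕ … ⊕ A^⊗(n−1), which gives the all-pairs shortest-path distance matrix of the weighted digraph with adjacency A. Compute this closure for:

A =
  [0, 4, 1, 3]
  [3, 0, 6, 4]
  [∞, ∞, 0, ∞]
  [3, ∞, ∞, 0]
Closure =
  [0, 4, 1, 3]
  [3, 0, 4, 4]
  [∞, ∞, 0, ∞]
  [3, 7, 4, 0]

This is the Floyd-Warshall all-pairs shortest-path computation. For each intermediate vertex k = 0, 1, …, 3, update dist[i][j] ← min(dist[i][j], dist[i][k] + dist[k][j]). The final matrix gives, for each (i, j), the minimum total weight of any directed path from i to j (possibly empty when i = j).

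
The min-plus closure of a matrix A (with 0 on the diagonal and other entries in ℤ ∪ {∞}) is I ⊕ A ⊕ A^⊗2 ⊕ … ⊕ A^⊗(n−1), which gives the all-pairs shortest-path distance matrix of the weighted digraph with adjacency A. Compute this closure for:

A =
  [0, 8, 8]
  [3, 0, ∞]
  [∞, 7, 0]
Closure =
  [0, 8, 8]
  [3, 0, 11]
  [10, 7, 0]

This is the Floyd-Warshall all-pairs shortest-path computation. For each intermediate vertex k = 0, 1, …, 2, update dist[i][j] ← min(dist[i][j], dist[i][k] + dist[k][j]). The final matrix gives, for each (i, j), the minimum total weight of any directed path from i to j (possibly empty when i = j).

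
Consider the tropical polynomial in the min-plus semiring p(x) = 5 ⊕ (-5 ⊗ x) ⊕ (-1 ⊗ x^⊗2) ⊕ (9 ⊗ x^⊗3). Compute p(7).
p(7) = 2

A tropical monomial a ⊗ x^⊗i evaluates to a + i · x. Evaluating each term at x = 7:
  Term 0 contributes 5 + 0 · 7 = 5
  Term 1 contributes -5 + 1 · 7 = 2
  Term 2 contributes -1 + 2 · 7 = 13
  Term 3 contributes 9 + 3 · 7 = 30
p(7) = ⊕ of these = min[5, 2, 13, 30] = 2.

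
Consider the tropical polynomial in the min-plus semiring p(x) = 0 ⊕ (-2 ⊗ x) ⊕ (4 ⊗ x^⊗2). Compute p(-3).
p(-3) = -5

A tropical monomial a ⊗ x^⊗i evaluates to a + i · x. Evaluating each term at x = -3:
  Term 0 contributes 0 + 0 · -3 = 0
  Term 1 contributes -2 + 1 · -3 = -5
  Term 2 contributes 4 + 2 · -3 = -2
p(-3) = ⊕ of these = min[0, -5, -2] = -5.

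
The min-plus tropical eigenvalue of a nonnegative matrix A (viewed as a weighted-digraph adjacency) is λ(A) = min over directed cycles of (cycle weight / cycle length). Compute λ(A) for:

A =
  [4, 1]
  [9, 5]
λ(A) = 4

Enumerate directed cycles and compute their means (weight / length). Sample:
  cycle 0 → 0: weight = 4, length = 1, mean = 4/1 ≈ 4.000
  cycle 1 → 1: weight = 5, length = 1, mean = 5/1 ≈ 5.000
  cycle 0 → 1 → 0: weight = 10, length = 2, mean = 10/2 ≈ 5.000
  cycle 1 → 0 → 1: weight = 10, length = 2, mean = 10/2 ≈ 5.000
Minimum mean = 4.000, attained e.g. along the cycle 0 → 0 with weight 4 and length 1. So λ(A) = 4/1 = 4.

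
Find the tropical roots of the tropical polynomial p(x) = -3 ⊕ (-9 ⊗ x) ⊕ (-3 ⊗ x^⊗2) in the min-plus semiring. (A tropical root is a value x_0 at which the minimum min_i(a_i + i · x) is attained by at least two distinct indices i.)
Roots: {-6, 6}

Each tropical root is a break point of the lower envelope of the lines y = a_i + i · x (there are 3 lines, with slopes 0, 1, ..., 2). Only the lines that attain the minimum somewhere contribute to roots; other lines are dominated. Here the surviving (envelope) indices are i = 2, i = 1, i = 0.
Intersections between consecutive envelope lines give the roots: for adjacent envelope indices i < j the intersection is x = (a_i − a_j) / (j − i). Reading off the sorted break points: {-6, 6}.
Verification: at each break x_0, at least two indices attain the minimum of min_i(a_i + i · x_0).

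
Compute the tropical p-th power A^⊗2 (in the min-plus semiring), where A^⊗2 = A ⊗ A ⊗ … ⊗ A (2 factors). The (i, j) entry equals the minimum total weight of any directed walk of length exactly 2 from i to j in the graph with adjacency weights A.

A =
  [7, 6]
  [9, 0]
A^⊗2 =
  [14, 6]
  [9, 0]

Each entry (A^⊗2)_ij equals the minimum over all length-2 walks i = v_0 → v_1 → … → v_2 = j of Σ_t A[v_t][v_{t+1}]. For example, for (i, j) = (0, 1) we minimise over 2 possible intermediate vertex sequences; the minimum is 6, attained along the walk 0 → 1 → 1.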